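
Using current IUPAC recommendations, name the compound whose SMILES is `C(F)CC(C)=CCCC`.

1-fluoro-3-methylhept-3-ene

The longest chain bearing the multiple bond is 7 carbons long (heptane).
There is one C=C double bond, indicated by the ending -ene.
Choose the numbering such that numbering from this end puts the double bond at C-3 rather than C-4.
This places the double bond between C-3 and C-4; a fluoro group at C-1; a methyl group at C-3.
Substituent prefixes are cited in alphabetical order (multiplying prefixes like di-/tri- are ignored for ordering).
The name is 1-fluoro-3-methylhept-3-ene.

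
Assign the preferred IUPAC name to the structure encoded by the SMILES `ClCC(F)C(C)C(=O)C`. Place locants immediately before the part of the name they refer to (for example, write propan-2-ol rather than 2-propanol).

5-chloro-4-fluoro-3-methylpentan-2-one

The longest chain bearing the carbonyl is 5 carbons long (pentane).
A ketone (C=O on an internal carbon) is the principal characteristic group, giving the suffix -one.
Choose the numbering such that numbering from this end puts the carbonyl group at C-2 rather than C-4.
This places the carbonyl at C-2; a chloro group at C-5; a fluoro group at C-4; a methyl group at C-3.
Substituent prefixes are cited in alphabetical order (multiplying prefixes like di-/tri- are ignored for ordering).
Assembling the pieces gives 5-chloro-4-fluoro-3-methylpentan-2-one.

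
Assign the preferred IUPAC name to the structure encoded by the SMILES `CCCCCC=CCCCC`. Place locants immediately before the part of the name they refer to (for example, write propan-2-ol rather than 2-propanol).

undec-5-ene

Counting along the main chain through the multiple bond gives 11 carbons: the parent is undecane.
There is one C=C double bond, indicated by the ending -ene.
Choose the numbering such that numbering from this end puts the double bond at C-5 rather than C-6.
That gives the double bond between C-5 and C-6.
Assembling the pieces gives undec-5-ene.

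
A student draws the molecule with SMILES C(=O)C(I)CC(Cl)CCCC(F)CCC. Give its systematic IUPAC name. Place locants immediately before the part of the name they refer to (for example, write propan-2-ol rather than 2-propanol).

The longest chain bearing the –CHO group is 11 carbons long (undecane).
The highest-priority functional group is an aldehyde (terminal –CHO), so the name ends in -al.
The numbering direction is chosen so that the aldehyde carbon is C-1 by definition.
That gives a chloro group at C-4; a fluoro group at C-8; an iodo group at C-2.
The substituents are ordered alphabetically, ignoring any di-/tri- multipliers.
Assembling the pieces gives 4-chloro-8-fluoro-2-iodoundecanal.

4-chloro-8-fluoro-2-iodoundecanal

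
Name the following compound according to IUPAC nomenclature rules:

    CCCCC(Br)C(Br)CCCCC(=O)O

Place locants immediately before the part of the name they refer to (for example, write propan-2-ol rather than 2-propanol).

6,7-dibromoundecanoic acid

The longest chain bearing the –COOH group is 11 carbons long (undecane).
The highest-priority functional group is a carboxylic acid (terminal –COOH), so the name ends in -oic acid.
The numbering direction is chosen so that the carboxylic acid carbon is C-1 by definition.
That gives bromo groups at C-6 and C-7.
The name is 6,7-dibromoundecanoic acid.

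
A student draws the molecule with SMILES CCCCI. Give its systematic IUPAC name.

The longest carbon chain is 4 atoms: the parent is butane.
Number the chain so that the substituent locant set {1} is lower than {4} at the first point of difference.
This places an iodo group at C-1.
Assembling the pieces gives 1-iodobutane.

1-iodobutane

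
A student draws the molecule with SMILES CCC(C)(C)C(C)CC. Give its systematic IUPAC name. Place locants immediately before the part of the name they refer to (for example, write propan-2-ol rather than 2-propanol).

The longest continuous carbon chain has 6 atoms, so the parent hydride is hexane.
The numbering direction is chosen so that the substituent locant set {3,3,4} is lower than {3,4,4} at the first point of difference.
This places methyl groups at C-3 (×2) and C-4.
The name is 3,3,4-trimethylhexane.

3,3,4-trimethylhexane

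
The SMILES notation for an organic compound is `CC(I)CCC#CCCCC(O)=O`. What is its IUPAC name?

9-iododec-5-ynoic acid

The longest chain bearing the –COOH group and the multiple bond is 10 carbons long (decane).
The principal characteristic group is a carboxylic acid (terminal –COOH), named with the suffix -oic acid.
A C≡C triple bond in the chain gives the infix -yne-.
Choose the numbering such that the carboxylic acid carbon is C-1 by definition.
With this numbering: the triple bond between C-5 and C-6; an iodo group at C-9.
Putting it together: 9-iododec-5-ynoic acid.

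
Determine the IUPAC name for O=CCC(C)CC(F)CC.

5-fluoro-3-methylheptanal

The longest chain bearing the –CHO group is 7 carbons long (heptane).
The highest-priority functional group is an aldehyde (terminal –CHO), so the name ends in -al.
Number the chain so that the aldehyde carbon is C-1 by definition.
That gives a fluoro group at C-5; a methyl group at C-3.
Substituent prefixes are cited in alphabetical order (multiplying prefixes like di-/tri- are ignored for ordering).
The name is 5-fluoro-3-methylheptanal.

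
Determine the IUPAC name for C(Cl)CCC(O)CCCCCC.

The longest carbon chain that includes the –OH group has 10 carbons, so the parent hydride is decane.
The highest-priority functional group is an alcohol (–OH), so the name ends in -ol.
Choose the numbering such that numbering from this end puts the hydroxyl group at C-4 rather than C-7.
This places the hydroxyl at C-4; a chloro group at C-1.
The name is 1-chlorodecan-4-ol.

1-chlorodecan-4-ol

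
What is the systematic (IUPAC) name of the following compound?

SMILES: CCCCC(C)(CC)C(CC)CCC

The longest continuous carbon chain has 9 atoms, so the parent hydride is nonane.
The numbering direction is chosen so that the substituent locant set {4,5,5} is lower than {5,5,6} at the first point of difference.
With this numbering: ethyl groups at C-4 and C-5; a methyl group at C-5.
The substituents are ordered alphabetically, ignoring any di-/tri- multipliers.
The name is 4,5-diethyl-5-methylnonane.

4,5-diethyl-5-methylnonane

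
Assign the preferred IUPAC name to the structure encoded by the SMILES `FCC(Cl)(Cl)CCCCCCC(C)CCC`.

2,2-dichloro-1-fluoro-9-methyldodecane

The parent chain contains 12 carbons (dodecane).
Choose the numbering such that the substituent locant set {1,2,2,9} is lower than {4,11,11,12} at the first point of difference.
That gives two chloro groups at C-2; a fluoro group at C-1; a methyl group at C-9.
The substituents are ordered alphabetically, ignoring any di-/tri- multipliers.
Assembling the pieces gives 2,2-dichloro-1-fluoro-9-methyldodecane.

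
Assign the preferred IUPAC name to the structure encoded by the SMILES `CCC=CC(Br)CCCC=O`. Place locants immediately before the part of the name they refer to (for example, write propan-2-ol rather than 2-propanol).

The longest chain bearing the –CHO group and the multiple bond is 9 carbons long (nonane).
The principal characteristic group is an aldehyde (terminal –CHO), named with the suffix -al.
A C=C double bond in the chain gives the infix -ene-.
The numbering direction is chosen so that the aldehyde carbon is C-1 by definition.
That gives the double bond between C-6 and C-7; a bromo group at C-5.
Assembling the pieces gives 5-bromonon-6-enal.

5-bromonon-6-enal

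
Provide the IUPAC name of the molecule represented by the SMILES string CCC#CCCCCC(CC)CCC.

Counting along the main chain through the multiple bond gives 12 carbons: the parent is dodecane.
There is one C≡C triple bond, indicated by the ending -yne.
Choose the numbering such that numbering from this end puts the triple bond at C-3 rather than C-9.
That gives the triple bond between C-3 and C-4; an ethyl group at C-9.
Putting it together: 9-ethyldodec-3-yne.

9-ethyldodec-3-yne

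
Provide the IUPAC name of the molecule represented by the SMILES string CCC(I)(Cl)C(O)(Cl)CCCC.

3,4-dichloro-3-iodooctan-4-ol

Counting along the main chain through the –OH group gives 8 carbons: the parent is octane.
An alcohol (–OH) is the principal characteristic group, giving the suffix -ol.
Number the chain so that numbering from this end puts the hydroxyl group at C-4 rather than C-5.
This places the hydroxyl at C-4; chloro groups at C-3 and C-4; an iodo group at C-3.
Substituent prefixes are cited in alphabetical order (multiplying prefixes like di-/tri- are ignored for ordering).
Assembling the pieces gives 3,4-dichloro-3-iodooctan-4-ol.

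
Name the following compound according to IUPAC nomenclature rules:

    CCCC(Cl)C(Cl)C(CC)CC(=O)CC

Counting along the main chain through the carbonyl gives 10 carbons: the parent is decane.
The highest-priority functional group is a ketone (C=O on an internal carbon), so the name ends in -one.
Number the chain so that numbering from this end puts the carbonyl group at C-3 rather than C-8.
With this numbering: the carbonyl at C-3; chloro groups at C-6 and C-7; an ethyl group at C-5.
Prefixes are listed alphabetically: chloro, ethyl.
Putting it together: 6,7-dichloro-5-ethyldecan-3-one.

6,7-dichloro-5-ethyldecan-3-one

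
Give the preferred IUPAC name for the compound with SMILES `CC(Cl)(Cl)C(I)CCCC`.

2,2-dichloro-3-iodoheptane

The longest carbon chain is 7 atoms: the parent is heptane.
The numbering direction is chosen so that the substituent locant set {2,2,3} is lower than {5,6,6} at the first point of difference.
That gives two chloro groups at C-2; an iodo group at C-3.
The substituents are ordered alphabetically, ignoring any di-/tri- multipliers.
Assembling the pieces gives 2,2-dichloro-3-iodoheptane.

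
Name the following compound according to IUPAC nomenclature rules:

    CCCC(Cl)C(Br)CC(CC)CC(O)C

Counting along the main chain through the –OH group gives 10 carbons: the parent is decane.
The highest-priority functional group is an alcohol (–OH), so the name ends in -ol.
The numbering direction is chosen so that numbering from this end puts the hydroxyl group at C-2 rather than C-9.
This places the hydroxyl at C-2; a bromo group at C-6; a chloro group at C-7; an ethyl group at C-4.
Prefixes are listed alphabetically: bromo, chloro, ethyl.
Putting it together: 6-bromo-7-chloro-4-ethyldecan-2-ol.

6-bromo-7-chloro-4-ethyldecan-2-ol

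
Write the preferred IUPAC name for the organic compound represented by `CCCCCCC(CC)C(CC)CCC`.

The longest continuous carbon chain has 11 atoms, so the parent hydride is undecane.
The numbering direction is chosen so that the substituent locant set {4,5} is lower than {7,8} at the first point of difference.
That gives ethyl groups at C-4 and C-5.
Putting it together: 4,5-diethylundecane.

4,5-diethylundecane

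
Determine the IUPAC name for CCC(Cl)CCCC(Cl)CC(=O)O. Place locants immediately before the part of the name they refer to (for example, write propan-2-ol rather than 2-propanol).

The longest carbon chain that includes the –COOH group has 9 carbons, so the parent hydride is nonane.
The highest-priority functional group is a carboxylic acid (terminal –COOH), so the name ends in -oic acid.
The numbering direction is chosen so that the carboxylic acid carbon is C-1 by definition.
This places chloro groups at C-3 and C-7.
The name is 3,7-dichlorononanoic acid.

3,7-dichlorononanoic acid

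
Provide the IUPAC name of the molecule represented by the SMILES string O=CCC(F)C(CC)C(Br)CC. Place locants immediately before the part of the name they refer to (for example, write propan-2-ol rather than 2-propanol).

5-bromo-4-ethyl-3-fluoroheptanal

The longest carbon chain that includes the –CHO group has 7 carbons, so the parent hydride is heptane.
The principal characteristic group is an aldehyde (terminal –CHO), named with the suffix -al.
Number the chain so that the aldehyde carbon is C-1 by definition.
With this numbering: a bromo group at C-5; an ethyl group at C-4; a fluoro group at C-3.
Prefixes are listed alphabetically: bromo, ethyl, fluoro.
The name is 5-bromo-4-ethyl-3-fluoroheptanal.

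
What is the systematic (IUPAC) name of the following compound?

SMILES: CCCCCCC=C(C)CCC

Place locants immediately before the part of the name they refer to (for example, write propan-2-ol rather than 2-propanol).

The longest carbon chain that includes the multiple bond has 11 carbons, so the parent hydride is undecane.
The chain contains a C=C double bond, so the unsaturation ending is -ene.
The numbering direction is chosen so that numbering from this end puts the double bond at C-4 rather than C-7.
With this numbering: the double bond between C-4 and C-5; a methyl group at C-4.
The name is 4-methylundec-4-ene.

4-methylundec-4-ene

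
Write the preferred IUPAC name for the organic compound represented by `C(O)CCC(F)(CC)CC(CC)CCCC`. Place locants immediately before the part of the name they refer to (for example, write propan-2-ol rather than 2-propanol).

The longest carbon chain that includes the –OH group has 10 carbons, so the parent hydride is decane.
An alcohol (–OH) is the principal characteristic group, giving the suffix -ol.
Choose the numbering such that numbering from this end puts the hydroxyl group at C-1 rather than C-10.
That gives the hydroxyl at C-1; ethyl groups at C-4 and C-6; a fluoro group at C-4.
Prefixes are listed alphabetically: ethyl, fluoro.
The name is 4,6-diethyl-4-fluorodecan-1-ol.

4,6-diethyl-4-fluorodecan-1-ol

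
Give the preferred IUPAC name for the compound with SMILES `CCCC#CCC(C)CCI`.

The longest carbon chain that includes the multiple bond has 9 carbons, so the parent hydride is nonane.
The chain contains a C≡C triple bond, so the unsaturation ending is -yne.
Choose the numbering such that numbering from this end puts the triple bond at C-4 rather than C-5.
This places the triple bond between C-4 and C-5; an iodo group at C-9; a methyl group at C-7.
Substituent prefixes are cited in alphabetical order (multiplying prefixes like di-/tri- are ignored for ordering).
Putting it together: 9-iodo-7-methylnon-4-yne.

9-iodo-7-methylnon-4-yne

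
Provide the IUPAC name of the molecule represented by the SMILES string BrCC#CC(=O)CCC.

1-bromohept-2-yn-4-one

The longest chain bearing the carbonyl and the multiple bond is 7 carbons long (heptane).
The highest-priority functional group is a ketone (C=O on an internal carbon), so the name ends in -one.
A C≡C triple bond in the chain gives the infix -yne-.
Number the chain so that numbering from this end puts the triple bond at C-2 rather than C-5.
That gives the carbonyl at C-4; the triple bond between C-2 and C-3; a bromo group at C-1.
Putting it together: 1-bromohept-2-yn-4-one.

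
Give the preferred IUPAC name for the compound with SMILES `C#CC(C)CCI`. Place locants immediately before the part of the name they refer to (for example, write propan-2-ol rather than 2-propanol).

The longest carbon chain that includes the multiple bond has 5 carbons, so the parent hydride is pentane.
There is one C≡C triple bond, indicated by the ending -yne.
Choose the numbering such that numbering from this end puts the triple bond at C-1 rather than C-4.
That gives the triple bond between C-1 and C-2; an iodo group at C-5; a methyl group at C-3.
The substituents are ordered alphabetically, ignoring any di-/tri- multipliers.
Putting it together: 5-iodo-3-methylpent-1-yne.

5-iodo-3-methylpent-1-yne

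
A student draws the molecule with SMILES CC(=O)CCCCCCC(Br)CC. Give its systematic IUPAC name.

The longest chain bearing the carbonyl is 11 carbons long (undecane).
The highest-priority functional group is a ketone (C=O on an internal carbon), so the name ends in -one.
The numbering direction is chosen so that numbering from this end puts the carbonyl group at C-2 rather than C-10.
With this numbering: the carbonyl at C-2; a bromo group at C-9.
Putting it together: 9-bromoundecan-2-one.

9-bromoundecan-2-one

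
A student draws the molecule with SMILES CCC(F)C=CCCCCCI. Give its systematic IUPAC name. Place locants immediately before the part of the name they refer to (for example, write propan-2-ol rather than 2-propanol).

3-fluoro-10-iododec-4-ene

The longest carbon chain that includes the multiple bond has 10 carbons, so the parent hydride is decane.
A C=C double bond in the chain gives the infix -ene-.
Number the chain so that numbering from this end puts the double bond at C-4 rather than C-6.
This places the double bond between C-4 and C-5; a fluoro group at C-3; an iodo group at C-10.
Substituent prefixes are cited in alphabetical order (multiplying prefixes like di-/tri- are ignored for ordering).
The name is 3-fluoro-10-iododec-4-ene.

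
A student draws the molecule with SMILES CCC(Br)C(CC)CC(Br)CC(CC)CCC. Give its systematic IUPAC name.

3,6-dibromo-4,8-diethylundecane

The longest continuous carbon chain has 11 atoms, so the parent hydride is undecane.
Number the chain so that the substituent locant set {3,4,6,8} is lower than {4,6,8,9} at the first point of difference.
With this numbering: bromo groups at C-3 and C-6; ethyl groups at C-4 and C-8.
Substituent prefixes are cited in alphabetical order (multiplying prefixes like di-/tri- are ignored for ordering).
Assembling the pieces gives 3,6-dibromo-4,8-diethylundecane.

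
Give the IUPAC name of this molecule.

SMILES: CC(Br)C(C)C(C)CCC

The parent chain contains 7 carbons (heptane).
Choose the numbering such that the substituent locant set {2,3,4} is lower than {4,5,6} at the first point of difference.
With this numbering: a bromo group at C-2; methyl groups at C-3 and C-4.
Prefixes are listed alphabetically: bromo, methyl.
Putting it together: 2-bromo-3,4-dimethylheptane.

2-bromo-3,4-dimethylheptane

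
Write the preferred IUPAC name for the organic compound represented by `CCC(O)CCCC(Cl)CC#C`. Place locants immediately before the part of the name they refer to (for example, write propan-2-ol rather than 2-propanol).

7-chlorodec-9-yn-3-ol

Counting along the main chain through the –OH group and the multiple bond gives 10 carbons: the parent is decane.
An alcohol (–OH) is the principal characteristic group, giving the suffix -ol.
The chain contains a C≡C triple bond, so the unsaturation ending is -yne.
Number the chain so that numbering from this end puts the hydroxyl group at C-3 rather than C-8.
With this numbering: the hydroxyl at C-3; the triple bond between C-9 and C-10; a chloro group at C-7.
Putting it together: 7-chlorodec-9-yn-3-ol.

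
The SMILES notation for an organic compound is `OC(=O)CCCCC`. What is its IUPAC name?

Counting along the main chain through the –COOH group gives 6 carbons: the parent is hexane.
A carboxylic acid (terminal –COOH) is the principal characteristic group, giving the suffix -oic acid.
Number the chain so that the carboxylic acid carbon is C-1 by definition.
Putting it together: hexanoic acid.

hexanoic acid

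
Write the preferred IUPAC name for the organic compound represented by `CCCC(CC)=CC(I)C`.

The longest carbon chain that includes the multiple bond has 7 carbons, so the parent hydride is heptane.
The chain contains a C=C double bond, so the unsaturation ending is -ene.
Number the chain so that numbering from this end puts the double bond at C-3 rather than C-4.
This places the double bond between C-3 and C-4; an ethyl group at C-4; an iodo group at C-2.
Prefixes are listed alphabetically: ethyl, iodo.
The name is 4-ethyl-2-iodohept-3-ene.

4-ethyl-2-iodohept-3-ene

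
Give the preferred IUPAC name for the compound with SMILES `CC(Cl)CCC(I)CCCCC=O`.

9-chloro-6-iododecanal

The longest chain bearing the –CHO group is 10 carbons long (decane).
The highest-priority functional group is an aldehyde (terminal –CHO), so the name ends in -al.
The numbering direction is chosen so that the aldehyde carbon is C-1 by definition.
This places a chloro group at C-9; an iodo group at C-6.
Prefixes are listed alphabetically: chloro, iodo.
The name is 9-chloro-6-iododecanal.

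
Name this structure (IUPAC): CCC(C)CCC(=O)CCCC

8-methyldecan-5-one

The longest chain bearing the carbonyl is 10 carbons long (decane).
A ketone (C=O on an internal carbon) is the principal characteristic group, giving the suffix -one.
The numbering direction is chosen so that numbering from this end puts the carbonyl group at C-5 rather than C-6.
That gives the carbonyl at C-5; a methyl group at C-8.
The name is 8-methyldecan-5-one.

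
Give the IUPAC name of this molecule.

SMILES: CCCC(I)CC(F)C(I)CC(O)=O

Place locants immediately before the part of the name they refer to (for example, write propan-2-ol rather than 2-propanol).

Counting along the main chain through the –COOH group gives 9 carbons: the parent is nonane.
A carboxylic acid (terminal –COOH) is the principal characteristic group, giving the suffix -oic acid.
The numbering direction is chosen so that the carboxylic acid carbon is C-1 by definition.
That gives a fluoro group at C-4; iodo groups at C-3 and C-6.
Substituent prefixes are cited in alphabetical order (multiplying prefixes like di-/tri- are ignored for ordering).
Putting it together: 4-fluoro-3,6-diiodononanoic acid.

4-fluoro-3,6-diiodononanoic acid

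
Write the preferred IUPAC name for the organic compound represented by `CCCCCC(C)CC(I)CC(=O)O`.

Counting along the main chain through the –COOH group gives 10 carbons: the parent is decane.
The principal characteristic group is a carboxylic acid (terminal –COOH), named with the suffix -oic acid.
Choose the numbering such that the carboxylic acid carbon is C-1 by definition.
This places an iodo group at C-3; a methyl group at C-5.
Substituent prefixes are cited in alphabetical order (multiplying prefixes like di-/tri- are ignored for ordering).
Putting it together: 3-iodo-5-methyldecanoic acid.

3-iodo-5-methyldecanoic acid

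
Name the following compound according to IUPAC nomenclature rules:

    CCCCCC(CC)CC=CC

5-ethyldec-2-ene

Counting along the main chain through the multiple bond gives 10 carbons: the parent is decane.
A C=C double bond in the chain gives the infix -ene-.
The numbering direction is chosen so that numbering from this end puts the double bond at C-2 rather than C-8.
That gives the double bond between C-2 and C-3; an ethyl group at C-5.
Putting it together: 5-ethyldec-2-ene.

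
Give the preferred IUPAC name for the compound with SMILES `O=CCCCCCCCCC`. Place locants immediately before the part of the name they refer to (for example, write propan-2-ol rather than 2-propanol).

The longest chain bearing the –CHO group is 10 carbons long (decane).
The highest-priority functional group is an aldehyde (terminal –CHO), so the name ends in -al.
Choose the numbering such that the aldehyde carbon is C-1 by definition.
Putting it together: decanal.

decanal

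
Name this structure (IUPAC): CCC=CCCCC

oct-3-ene

The longest chain bearing the multiple bond is 8 carbons long (octane).
There is one C=C double bond, indicated by the ending -ene.
The numbering direction is chosen so that numbering from this end puts the double bond at C-3 rather than C-5.
That gives the double bond between C-3 and C-4.
Assembling the pieces gives oct-3-ene.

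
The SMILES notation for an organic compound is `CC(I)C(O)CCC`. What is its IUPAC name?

Counting along the main chain through the –OH group gives 6 carbons: the parent is hexane.
An alcohol (–OH) is the principal characteristic group, giving the suffix -ol.
Choose the numbering such that numbering from this end puts the hydroxyl group at C-3 rather than C-4.
That gives the hydroxyl at C-3; an iodo group at C-2.
Putting it together: 2-iodohexan-3-ol.

2-iodohexan-3-ol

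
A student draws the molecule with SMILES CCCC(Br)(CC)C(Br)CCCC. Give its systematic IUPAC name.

The parent chain contains 9 carbons (nonane).
The numbering direction is chosen so that the substituent locant set {4,4,5} is lower than {5,6,6} at the first point of difference.
With this numbering: bromo groups at C-4 and C-5; an ethyl group at C-4.
Substituent prefixes are cited in alphabetical order (multiplying prefixes like di-/tri- are ignored for ordering).
The name is 4,5-dibromo-4-ethylnonane.

4,5-dibromo-4-ethylnonane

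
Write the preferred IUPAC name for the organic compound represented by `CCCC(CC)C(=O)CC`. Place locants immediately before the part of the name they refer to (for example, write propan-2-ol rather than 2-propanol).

The longest carbon chain that includes the carbonyl has 7 carbons, so the parent hydride is heptane.
The highest-priority functional group is a ketone (C=O on an internal carbon), so the name ends in -one.
Choose the numbering such that numbering from this end puts the carbonyl group at C-3 rather than C-5.
This places the carbonyl at C-3; an ethyl group at C-4.
The name is 4-ethylheptan-3-one.

4-ethylheptan-3-one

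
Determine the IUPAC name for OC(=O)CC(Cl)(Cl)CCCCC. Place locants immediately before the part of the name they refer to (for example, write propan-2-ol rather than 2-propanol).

The longest chain bearing the –COOH group is 8 carbons long (octane).
A carboxylic acid (terminal –COOH) is the principal characteristic group, giving the suffix -oic acid.
The numbering direction is chosen so that the carboxylic acid carbon is C-1 by definition.
This places two chloro groups at C-3.
Assembling the pieces gives 3,3-dichlorooctanoic acid.

3,3-dichlorooctanoic acid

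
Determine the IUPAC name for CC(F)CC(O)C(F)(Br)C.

Counting along the main chain through the –OH group gives 6 carbons: the parent is hexane.
The principal characteristic group is an alcohol (–OH), named with the suffix -ol.
The numbering direction is chosen so that numbering from this end puts the hydroxyl group at C-3 rather than C-4.
This places the hydroxyl at C-3; a bromo group at C-2; fluoro groups at C-2 and C-5.
Prefixes are listed alphabetically: bromo, fluoro.
Putting it together: 2-bromo-2,5-difluorohexan-3-ol.

2-bromo-2,5-difluorohexan-3-ol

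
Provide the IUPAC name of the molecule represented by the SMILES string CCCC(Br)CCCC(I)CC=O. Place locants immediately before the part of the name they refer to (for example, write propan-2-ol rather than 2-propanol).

Counting along the main chain through the –CHO group gives 10 carbons: the parent is decane.
The principal characteristic group is an aldehyde (terminal –CHO), named with the suffix -al.
Number the chain so that the aldehyde carbon is C-1 by definition.
With this numbering: a bromo group at C-7; an iodo group at C-3.
Substituent prefixes are cited in alphabetical order (multiplying prefixes like di-/tri- are ignored for ordering).
The name is 7-bromo-3-iododecanal.

7-bromo-3-iododecanal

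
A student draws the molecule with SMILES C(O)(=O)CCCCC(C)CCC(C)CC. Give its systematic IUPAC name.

6,9-dimethylundecanoic acid

The longest chain bearing the –COOH group is 11 carbons long (undecane).
The highest-priority functional group is a carboxylic acid (terminal –COOH), so the name ends in -oic acid.
The numbering direction is chosen so that the carboxylic acid carbon is C-1 by definition.
With this numbering: methyl groups at C-6 and C-9.
The name is 6,9-dimethylundecanoic acid.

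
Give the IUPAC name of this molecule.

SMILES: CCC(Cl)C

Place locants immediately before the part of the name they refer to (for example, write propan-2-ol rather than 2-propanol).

2-chlorobutane

The longest carbon chain is 4 atoms: the parent is butane.
Choose the numbering such that the substituent locant set {2} is lower than {3} at the first point of difference.
That gives a chloro group at C-2.
The name is 2-chlorobutane.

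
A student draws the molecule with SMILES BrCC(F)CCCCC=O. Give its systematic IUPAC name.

Counting along the main chain through the –CHO group gives 7 carbons: the parent is heptane.
The principal characteristic group is an aldehyde (terminal –CHO), named with the suffix -al.
The numbering direction is chosen so that the aldehyde carbon is C-1 by definition.
This places a bromo group at C-7; a fluoro group at C-6.
Prefixes are listed alphabetically: bromo, fluoro.
Assembling the pieces gives 7-bromo-6-fluoroheptanal.

7-bromo-6-fluoroheptanal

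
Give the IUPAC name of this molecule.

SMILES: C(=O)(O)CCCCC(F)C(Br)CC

The longest chain bearing the –COOH group is 9 carbons long (nonane).
The principal characteristic group is a carboxylic acid (terminal –COOH), named with the suffix -oic acid.
Choose the numbering such that the carboxylic acid carbon is C-1 by definition.
With this numbering: a bromo group at C-7; a fluoro group at C-6.
The substituents are ordered alphabetically, ignoring any di-/tri- multipliers.
Putting it together: 7-bromo-6-fluorononanoic acid.

7-bromo-6-fluorononanoic acid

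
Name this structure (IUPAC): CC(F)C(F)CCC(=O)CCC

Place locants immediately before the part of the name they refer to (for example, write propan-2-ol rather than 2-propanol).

Counting along the main chain through the carbonyl gives 9 carbons: the parent is nonane.
The highest-priority functional group is a ketone (C=O on an internal carbon), so the name ends in -one.
The numbering direction is chosen so that numbering from this end puts the carbonyl group at C-4 rather than C-6.
This places the carbonyl at C-4; fluoro groups at C-7 and C-8.
Assembling the pieces gives 7,8-difluorononan-4-one.

7,8-difluorononan-4-one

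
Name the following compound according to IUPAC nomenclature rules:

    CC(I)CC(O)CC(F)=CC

6-fluoro-2-iodooct-6-en-4-ol

The longest chain bearing the –OH group and the multiple bond is 8 carbons long (octane).
The highest-priority functional group is an alcohol (–OH), so the name ends in -ol.
The chain contains a C=C double bond, so the unsaturation ending is -ene.
Number the chain so that numbering from this end puts the hydroxyl group at C-4 rather than C-5.
That gives the hydroxyl at C-4; the double bond between C-6 and C-7; a fluoro group at C-6; an iodo group at C-2.
Prefixes are listed alphabetically: fluoro, iodo.
The name is 6-fluoro-2-iodooct-6-en-4-ol.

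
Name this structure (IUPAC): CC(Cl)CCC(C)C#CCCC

Counting along the main chain through the multiple bond gives 10 carbons: the parent is decane.
The chain contains a C≡C triple bond, so the unsaturation ending is -yne.
Number the chain so that numbering from this end puts the triple bond at C-4 rather than C-6.
With this numbering: the triple bond between C-4 and C-5; a chloro group at C-9; a methyl group at C-6.
The substituents are ordered alphabetically, ignoring any di-/tri- multipliers.
The name is 9-chloro-6-methyldec-4-yne.

9-chloro-6-methyldec-4-yne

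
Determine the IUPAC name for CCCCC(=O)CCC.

octan-4-one

The longest chain bearing the carbonyl is 8 carbons long (octane).
The highest-priority functional group is a ketone (C=O on an internal carbon), so the name ends in -one.
Number the chain so that numbering from this end puts the carbonyl group at C-4 rather than C-5.
This places the carbonyl at C-4.
Assembling the pieces gives octan-4-one.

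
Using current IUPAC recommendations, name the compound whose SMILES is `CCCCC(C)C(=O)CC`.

4-methyloctan-3-one

The longest carbon chain that includes the carbonyl has 8 carbons, so the parent hydride is octane.
A ketone (C=O on an internal carbon) is the principal characteristic group, giving the suffix -one.
The numbering direction is chosen so that numbering from this end puts the carbonyl group at C-3 rather than C-6.
With this numbering: the carbonyl at C-3; a methyl group at C-4.
Putting it together: 4-methyloctan-3-one.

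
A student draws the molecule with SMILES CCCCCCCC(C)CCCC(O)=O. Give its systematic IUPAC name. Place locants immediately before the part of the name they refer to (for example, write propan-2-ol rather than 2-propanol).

Counting along the main chain through the –COOH group gives 12 carbons: the parent is dodecane.
The principal characteristic group is a carboxylic acid (terminal –COOH), named with the suffix -oic acid.
The numbering direction is chosen so that the carboxylic acid carbon is C-1 by definition.
That gives a methyl group at C-5.
Putting it together: 5-methyldodecanoic acid.

5-methyldodecanoic acid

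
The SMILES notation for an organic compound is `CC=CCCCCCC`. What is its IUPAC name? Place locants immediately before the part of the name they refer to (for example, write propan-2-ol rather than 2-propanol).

The longest chain bearing the multiple bond is 9 carbons long (nonane).
A C=C double bond in the chain gives the infix -ene-.
Number the chain so that numbering from this end puts the double bond at C-2 rather than C-7.
With this numbering: the double bond between C-2 and C-3.
The name is non-2-ene.

non-2-ene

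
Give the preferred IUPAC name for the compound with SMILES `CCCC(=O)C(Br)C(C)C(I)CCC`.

5-bromo-7-iodo-6-methyldecan-4-one

Counting along the main chain through the carbonyl gives 10 carbons: the parent is decane.
The principal characteristic group is a ketone (C=O on an internal carbon), named with the suffix -one.
Choose the numbering such that numbering from this end puts the carbonyl group at C-4 rather than C-7.
That gives the carbonyl at C-4; a bromo group at C-5; an iodo group at C-7; a methyl group at C-6.
The substituents are ordered alphabetically, ignoring any di-/tri- multipliers.
The name is 5-bromo-7-iodo-6-methyldecan-4-one.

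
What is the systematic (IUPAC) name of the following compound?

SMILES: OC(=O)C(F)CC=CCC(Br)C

7-bromo-2-fluorooct-4-enoic acid

The longest chain bearing the –COOH group and the multiple bond is 8 carbons long (octane).
The highest-priority functional group is a carboxylic acid (terminal –COOH), so the name ends in -oic acid.
There is one C=C double bond, indicated by the ending -ene.
Number the chain so that the carboxylic acid carbon is C-1 by definition.
With this numbering: the double bond between C-4 and C-5; a bromo group at C-7; a fluoro group at C-2.
Prefixes are listed alphabetically: bromo, fluoro.
Assembling the pieces gives 7-bromo-2-fluorooct-4-enoic acid.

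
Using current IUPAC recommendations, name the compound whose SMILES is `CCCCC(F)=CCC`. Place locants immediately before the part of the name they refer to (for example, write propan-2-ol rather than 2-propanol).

4-fluorooct-3-ene

The longest carbon chain that includes the multiple bond has 8 carbons, so the parent hydride is octane.
A C=C double bond in the chain gives the infix -ene-.
Number the chain so that numbering from this end puts the double bond at C-3 rather than C-5.
With this numbering: the double bond between C-3 and C-4; a fluoro group at C-4.
Assembling the pieces gives 4-fluorooct-3-ene.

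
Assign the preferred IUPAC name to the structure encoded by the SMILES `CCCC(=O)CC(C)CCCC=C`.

The longest carbon chain that includes the carbonyl and the multiple bond has 11 carbons, so the parent hydride is undecane.
A ketone (C=O on an internal carbon) is the principal characteristic group, giving the suffix -one.
A C=C double bond in the chain gives the infix -ene-.
Number the chain so that numbering from this end puts the carbonyl group at C-4 rather than C-8.
With this numbering: the carbonyl at C-4; the double bond between C-10 and C-11; a methyl group at C-6.
Putting it together: 6-methylundec-10-en-4-one.

6-methylundec-10-en-4-one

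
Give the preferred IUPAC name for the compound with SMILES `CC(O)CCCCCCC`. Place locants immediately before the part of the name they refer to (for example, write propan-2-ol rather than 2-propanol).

Counting along the main chain through the –OH group gives 9 carbons: the parent is nonane.
The principal characteristic group is an alcohol (–OH), named with the suffix -ol.
The numbering direction is chosen so that numbering from this end puts the hydroxyl group at C-2 rather than C-8.
With this numbering: the hydroxyl at C-2.
The name is nonan-2-ol.

nonan-2-ol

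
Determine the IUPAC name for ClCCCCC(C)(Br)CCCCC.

5-bromo-1-chloro-5-methyldecane

The parent chain contains 10 carbons (decane).
Choose the numbering such that the substituent locant set {1,5,5} is lower than {6,6,10} at the first point of difference.
This places a bromo group at C-5; a chloro group at C-1; a methyl group at C-5.
The substituents are ordered alphabetically, ignoring any di-/tri- multipliers.
Assembling the pieces gives 5-bromo-1-chloro-5-methyldecane.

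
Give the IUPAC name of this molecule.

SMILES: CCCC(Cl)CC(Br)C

The longest carbon chain is 7 atoms: the parent is heptane.
The numbering direction is chosen so that the substituent locant set {2,4} is lower than {4,6} at the first point of difference.
This places a bromo group at C-2; a chloro group at C-4.
The substituents are ordered alphabetically, ignoring any di-/tri- multipliers.
The name is 2-bromo-4-chloroheptane.

2-bromo-4-chloroheptane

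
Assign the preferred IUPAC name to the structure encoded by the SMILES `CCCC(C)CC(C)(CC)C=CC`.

The longest carbon chain that includes the multiple bond has 9 carbons, so the parent hydride is nonane.
There is one C=C double bond, indicated by the ending -ene.
Number the chain so that numbering from this end puts the double bond at C-2 rather than C-7.
This places the double bond between C-2 and C-3; an ethyl group at C-4; methyl groups at C-4 and C-6.
Substituent prefixes are cited in alphabetical order (multiplying prefixes like di-/tri- are ignored for ordering).
Putting it together: 4-ethyl-4,6-dimethylnon-2-ene.

4-ethyl-4,6-dimethylnon-2-ene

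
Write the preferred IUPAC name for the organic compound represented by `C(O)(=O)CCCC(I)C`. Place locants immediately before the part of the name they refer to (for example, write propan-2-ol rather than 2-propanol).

5-iodohexanoic acid

Counting along the main chain through the –COOH group gives 6 carbons: the parent is hexane.
The principal characteristic group is a carboxylic acid (terminal –COOH), named with the suffix -oic acid.
Choose the numbering such that the carboxylic acid carbon is C-1 by definition.
This places an iodo group at C-5.
Putting it together: 5-iodohexanoic acid.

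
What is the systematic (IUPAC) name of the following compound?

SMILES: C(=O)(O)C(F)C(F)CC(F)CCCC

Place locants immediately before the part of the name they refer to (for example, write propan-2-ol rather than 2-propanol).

The longest chain bearing the –COOH group is 9 carbons long (nonane).
A carboxylic acid (terminal –COOH) is the principal characteristic group, giving the suffix -oic acid.
Choose the numbering such that the carboxylic acid carbon is C-1 by definition.
This places fluoro groups at C-2 and C-3 and C-5.
Assembling the pieces gives 2,3,5-trifluorononanoic acid.

2,3,5-trifluorononanoic acid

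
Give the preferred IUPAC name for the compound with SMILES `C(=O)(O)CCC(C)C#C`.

4-methylhex-5-ynoic acid

The longest carbon chain that includes the –COOH group and the multiple bond has 6 carbons, so the parent hydride is hexane.
A carboxylic acid (terminal –COOH) is the principal characteristic group, giving the suffix -oic acid.
There is one C≡C triple bond, indicated by the ending -yne.
The numbering direction is chosen so that the carboxylic acid carbon is C-1 by definition.
This places the triple bond between C-5 and C-6; a methyl group at C-4.
The name is 4-methylhex-5-ynoic acid.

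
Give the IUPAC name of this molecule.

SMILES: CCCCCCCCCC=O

decanal

Counting along the main chain through the –CHO group gives 10 carbons: the parent is decane.
An aldehyde (terminal –CHO) is the principal characteristic group, giving the suffix -al.
Number the chain so that the aldehyde carbon is C-1 by definition.
The name is decanal.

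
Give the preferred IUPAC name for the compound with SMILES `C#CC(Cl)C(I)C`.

3-chloro-4-iodopent-1-yne

The longest chain bearing the multiple bond is 5 carbons long (pentane).
A C≡C triple bond in the chain gives the infix -yne-.
Number the chain so that numbering from this end puts the triple bond at C-1 rather than C-4.
With this numbering: the triple bond between C-1 and C-2; a chloro group at C-3; an iodo group at C-4.
Prefixes are listed alphabetically: chloro, iodo.
Assembling the pieces gives 3-chloro-4-iodopent-1-yne.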